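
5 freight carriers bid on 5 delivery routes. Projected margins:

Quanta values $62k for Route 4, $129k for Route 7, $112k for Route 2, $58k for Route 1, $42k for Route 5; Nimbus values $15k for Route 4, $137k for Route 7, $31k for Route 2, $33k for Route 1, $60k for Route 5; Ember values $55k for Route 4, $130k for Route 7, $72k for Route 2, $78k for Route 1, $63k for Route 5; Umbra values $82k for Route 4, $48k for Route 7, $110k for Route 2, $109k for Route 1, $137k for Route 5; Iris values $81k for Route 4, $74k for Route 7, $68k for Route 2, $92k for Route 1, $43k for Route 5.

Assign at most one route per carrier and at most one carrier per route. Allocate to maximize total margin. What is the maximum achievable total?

Maximum total: $545k

Treat this as an assignment problem: match each carrier to one route.
Optimal: Quanta→Route 2 ($112k), Nimbus→Route 7 ($137k), Ember→Route 1 ($78k), Umbra→Route 5 ($137k), Iris→Route 4 ($81k) — total 112+137+78+137+81 = $545k.
Column-greedy (each route in turn goes to its best remaining carrier) gives $486k, worse by 59.
Next-best assignment: Quanta→Route 2, Nimbus→Route 7, Ember→Route 4, Umbra→Route 5, Iris→Route 1 = $533k.
Swapping Ember↔Quanta (Ember→Route 2 $72k, Quanta→Route 1 $58k) loses 60.
Checked against all permutations: $545k is optimal.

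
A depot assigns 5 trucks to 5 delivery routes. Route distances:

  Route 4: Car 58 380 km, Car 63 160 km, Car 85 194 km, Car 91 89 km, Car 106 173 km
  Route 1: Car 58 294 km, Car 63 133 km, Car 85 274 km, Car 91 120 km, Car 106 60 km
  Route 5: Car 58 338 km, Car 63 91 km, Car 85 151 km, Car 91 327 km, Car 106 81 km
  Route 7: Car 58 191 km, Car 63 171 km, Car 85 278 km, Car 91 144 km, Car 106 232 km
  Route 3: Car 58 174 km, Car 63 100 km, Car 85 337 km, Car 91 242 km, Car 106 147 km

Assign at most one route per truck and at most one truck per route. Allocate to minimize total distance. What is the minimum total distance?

Optimal: Car 58→Route 7 (191 km), Car 63→Route 3 (100 km), Car 85→Route 5 (151 km), Car 91→Route 4 (89 km), Car 106→Route 1 (60 km) — total 191+100+151+89+60 = 591 km.
Row-greedy (each truck in turn takes its cheapest remaining route) gives 811 km, worse by 220.
Next-best assignment: Car 58→Route 3, Car 63→Route 7, Car 85→Route 5, Car 91→Route 4, Car 106→Route 1 = 645 km.

Minimum total: 591 km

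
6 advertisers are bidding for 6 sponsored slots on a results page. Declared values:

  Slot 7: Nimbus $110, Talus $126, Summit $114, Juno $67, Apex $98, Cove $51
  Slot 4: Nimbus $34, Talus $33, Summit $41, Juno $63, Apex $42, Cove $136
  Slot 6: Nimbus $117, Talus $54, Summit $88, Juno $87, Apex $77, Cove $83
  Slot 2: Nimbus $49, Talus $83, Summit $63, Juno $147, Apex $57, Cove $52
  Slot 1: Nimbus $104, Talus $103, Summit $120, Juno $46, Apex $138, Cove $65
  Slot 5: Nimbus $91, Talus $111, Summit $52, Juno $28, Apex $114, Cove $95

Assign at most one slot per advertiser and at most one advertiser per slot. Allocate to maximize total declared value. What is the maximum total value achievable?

Optimal: Nimbus→Slot 6 ($117), Talus→Slot 5 ($111), Summit→Slot 7 ($114), Juno→Slot 2 ($147), Apex→Slot 1 ($138), Cove→Slot 4 ($136) — total 117+111+114+147+138+136 = $763.
Row-greedy (each advertiser in turn takes its best remaining slot) gives $760, worse by 3.
Swapping Nimbus↔Talus (Nimbus→Slot 5 $91, Talus→Slot 6 $54) loses 83.
Checked against all permutations: $763 is optimal.

Maximum total: $763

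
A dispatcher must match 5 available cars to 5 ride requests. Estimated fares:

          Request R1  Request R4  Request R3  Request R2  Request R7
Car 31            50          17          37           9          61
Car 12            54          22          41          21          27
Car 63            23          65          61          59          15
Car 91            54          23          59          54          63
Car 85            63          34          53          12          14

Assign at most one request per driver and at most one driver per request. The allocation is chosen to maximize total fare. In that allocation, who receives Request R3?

Treat this as an assignment problem: match each driver to one request.
Optimal: Car 31→Request R7 ($61), Car 12→Request R1 ($54), Car 63→Request R4 ($65), Car 91→Request R2 ($54), Car 85→Request R3 ($53) — total 61+54+65+54+53 = $287.
Max-entry greedy (repeatedly take the single best remaining cell) gives $241, worse by 46.
Next-best assignment: Car 31→Request R7, Car 12→Request R3, Car 63→Request R4, Car 91→Request R2, Car 85→Request R1 = $284.
Car 85's own top request is Request R1 ($63), but forcing Car 85→Request R1 and reassigning the rest optimally gives only $284 — worse by 3.

Car 85 receives Request R3.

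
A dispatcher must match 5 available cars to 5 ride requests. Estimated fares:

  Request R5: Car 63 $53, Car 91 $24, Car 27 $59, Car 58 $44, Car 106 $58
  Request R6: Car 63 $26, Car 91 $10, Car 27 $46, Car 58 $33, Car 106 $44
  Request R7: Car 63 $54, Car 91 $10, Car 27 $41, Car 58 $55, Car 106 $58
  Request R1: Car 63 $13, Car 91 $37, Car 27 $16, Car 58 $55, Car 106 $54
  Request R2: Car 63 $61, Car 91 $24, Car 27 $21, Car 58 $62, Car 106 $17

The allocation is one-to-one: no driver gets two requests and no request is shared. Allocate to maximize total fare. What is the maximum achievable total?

This is a one-to-one assignment (maximum-weight bipartite matching).
Optimal: Car 63→Request R7 ($54), Car 91→Request R1 ($37), Car 27→Request R6 ($46), Car 58→Request R2 ($62), Car 106→Request R5 ($58) — total 54+37+46+62+58 = $257.
Row-greedy (each driver in turn takes its best remaining request) gives $256, worse by 1.

Maximum total: $257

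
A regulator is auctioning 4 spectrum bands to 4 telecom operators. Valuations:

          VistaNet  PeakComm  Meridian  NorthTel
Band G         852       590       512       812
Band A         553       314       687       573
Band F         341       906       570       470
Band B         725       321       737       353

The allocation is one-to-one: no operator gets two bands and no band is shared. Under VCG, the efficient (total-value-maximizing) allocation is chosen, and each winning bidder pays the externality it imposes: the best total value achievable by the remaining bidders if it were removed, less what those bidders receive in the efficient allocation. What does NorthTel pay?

NorthTel pays $177M.

Efficient allocation: VistaNet→Band B ($725M), PeakComm→Band F ($906M), Meridian→Band A ($687M), NorthTel→Band G ($812M); total welfare W = $3130M.
NorthTel receives Band G at value $812M, so the others get W − 812 = $2318M.
Without NorthTel: best allocation of the remaining 3 bidders over all 4 bands is VistaNet→Band G ($852M), PeakComm→Band F ($906M), Meridian→Band B ($737M), total $2495M.
VCG payment = (others' best without NorthTel) − (others' welfare with NorthTel) = 2495 − 2318 = $177M.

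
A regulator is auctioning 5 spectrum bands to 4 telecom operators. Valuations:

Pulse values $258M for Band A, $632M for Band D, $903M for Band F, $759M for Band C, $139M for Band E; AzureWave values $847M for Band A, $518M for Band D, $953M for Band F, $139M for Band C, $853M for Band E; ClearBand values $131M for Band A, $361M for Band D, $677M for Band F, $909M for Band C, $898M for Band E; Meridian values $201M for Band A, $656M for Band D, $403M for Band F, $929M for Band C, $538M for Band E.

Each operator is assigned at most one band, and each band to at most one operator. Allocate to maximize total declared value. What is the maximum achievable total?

Max total: $3577M

Optimal: Pulse→Band F ($903M), AzureWave→Band A ($847M), ClearBand→Band E ($898M), Meridian→Band C ($929M) — total 903+847+898+929 = $3577M.
Row-greedy (each operator in turn takes its best remaining band) gives $3321M, worse by 256.
Checked against all permutations: $3577M is optimal.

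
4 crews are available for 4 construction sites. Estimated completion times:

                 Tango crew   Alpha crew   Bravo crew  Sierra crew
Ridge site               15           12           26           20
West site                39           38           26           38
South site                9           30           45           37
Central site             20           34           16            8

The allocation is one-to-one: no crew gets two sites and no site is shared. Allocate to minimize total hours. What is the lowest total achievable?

Minimum total: 55 hours

Treat this as an assignment problem: match each crew to one site.
Optimal: Tango crew→South site (9 hours), Alpha crew→Ridge site (12 hours), Bravo crew→West site (26 hours), Sierra crew→Central site (8 hours) — total 9+12+26+8 = 55 hours.
Row-greedy (each crew in turn takes its cheapest remaining site) gives 75 hours, worse by 20.
Swapping Bravo crew↔Tango crew (Bravo crew→South site 45 hours, Tango crew→West site 39 hours) adds 49.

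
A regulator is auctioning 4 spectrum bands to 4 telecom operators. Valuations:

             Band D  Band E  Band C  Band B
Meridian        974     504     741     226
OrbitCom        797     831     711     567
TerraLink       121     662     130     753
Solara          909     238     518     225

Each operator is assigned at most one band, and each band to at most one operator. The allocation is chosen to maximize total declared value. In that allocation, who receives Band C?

Optimal: Meridian→Band C ($741M), OrbitCom→Band E ($831M), TerraLink→Band B ($753M), Solara→Band D ($909M) — total 741+831+753+909 = $3234M.
Row-greedy (each operator in turn takes its best remaining band) gives $3076M, worse by 158.
Next-best assignment: Meridian→Band D, OrbitCom→Band E, TerraLink→Band B, Solara→Band C = $3076M.
Swapping Solara↔Meridian (Solara→Band C $518M, Meridian→Band D $974M) loses 158.
Checked against all permutations: $3234M is optimal.
Meridian's own top band is Band D ($974M), but forcing Meridian→Band D and reassigning the rest optimally gives only $3076M — worse by 158.

Meridian receives Band C.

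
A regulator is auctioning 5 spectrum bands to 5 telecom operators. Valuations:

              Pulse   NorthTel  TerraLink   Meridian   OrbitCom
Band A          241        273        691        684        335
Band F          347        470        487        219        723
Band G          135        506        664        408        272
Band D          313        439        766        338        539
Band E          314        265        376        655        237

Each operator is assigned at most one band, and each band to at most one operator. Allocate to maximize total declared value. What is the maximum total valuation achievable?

Maximum total: $2993M

Treat this as an assignment problem: match each operator to one band.
Optimal: Pulse→Band E ($314M), NorthTel→Band G ($506M), TerraLink→Band D ($766M), Meridian→Band A ($684M), OrbitCom→Band F ($723M) — total 314+506+766+684+723 = $2993M.
Column-greedy (each band in turn goes to its best remaining operator) gives $2572M, worse by 421.
Next-best assignment: Pulse→Band A, NorthTel→Band G, TerraLink→Band D, Meridian→Band E, OrbitCom→Band F = $2891M.
No other one-to-one assignment exceeds $2993M.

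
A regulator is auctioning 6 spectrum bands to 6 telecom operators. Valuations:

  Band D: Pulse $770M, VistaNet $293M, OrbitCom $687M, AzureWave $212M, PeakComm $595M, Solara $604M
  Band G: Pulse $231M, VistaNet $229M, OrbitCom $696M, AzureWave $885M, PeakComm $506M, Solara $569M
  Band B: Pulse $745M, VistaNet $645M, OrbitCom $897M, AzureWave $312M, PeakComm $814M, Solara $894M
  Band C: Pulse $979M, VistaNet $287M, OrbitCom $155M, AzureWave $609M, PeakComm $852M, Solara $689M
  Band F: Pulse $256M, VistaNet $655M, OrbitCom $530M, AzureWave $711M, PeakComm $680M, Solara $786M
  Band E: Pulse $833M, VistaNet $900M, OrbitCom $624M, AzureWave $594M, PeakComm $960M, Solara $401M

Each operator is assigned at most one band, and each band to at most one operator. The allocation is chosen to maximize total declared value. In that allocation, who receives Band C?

Treat this as an assignment problem: match each operator to one band.
Optimal: Pulse→Band D ($770M), VistaNet→Band E ($900M), OrbitCom→Band B ($897M), AzureWave→Band G ($885M), PeakComm→Band C ($852M), Solara→Band F ($786M) — total 770+900+897+885+852+786 = $5090M.
Row-greedy (each operator in turn takes its best remaining band) gives $4945M, worse by 145.
Swapping AzureWave↔PeakComm (AzureWave→Band C $609M, PeakComm→Band G $506M) loses 622.
PeakComm's own top band is Band E ($960M), but forcing PeakComm→Band E and reassigning the rest optimally gives only $5060M — worse by 30.

PeakComm receives Band C.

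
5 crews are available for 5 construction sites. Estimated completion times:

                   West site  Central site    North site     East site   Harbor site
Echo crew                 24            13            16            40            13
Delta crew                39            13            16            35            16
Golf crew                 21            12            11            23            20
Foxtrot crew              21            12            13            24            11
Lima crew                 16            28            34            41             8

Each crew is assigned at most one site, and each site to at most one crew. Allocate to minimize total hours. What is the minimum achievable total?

Optimal: Echo crew→Harbor site (13 hours), Delta crew→Central site (13 hours), Golf crew→North site (11 hours), Foxtrot crew→East site (24 hours), Lima crew→West site (16 hours) — total 13+13+11+24+16 = 77 hours.

Minimum total: 77 hours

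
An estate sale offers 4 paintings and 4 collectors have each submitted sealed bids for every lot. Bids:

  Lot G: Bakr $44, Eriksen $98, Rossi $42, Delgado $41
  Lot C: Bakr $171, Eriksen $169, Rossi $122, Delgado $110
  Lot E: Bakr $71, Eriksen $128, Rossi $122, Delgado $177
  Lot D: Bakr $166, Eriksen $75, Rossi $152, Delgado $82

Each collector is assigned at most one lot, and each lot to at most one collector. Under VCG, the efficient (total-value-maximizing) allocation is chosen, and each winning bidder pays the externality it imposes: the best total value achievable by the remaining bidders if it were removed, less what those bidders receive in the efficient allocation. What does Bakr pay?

Efficient allocation: Bakr→Lot C ($171), Eriksen→Lot G ($98), Rossi→Lot D ($152), Delgado→Lot E ($177); total welfare W = $598.
Bakr receives Lot C at value $171, so the others get W − 171 = $427.
Without Bakr: best allocation of the remaining 3 bidders over all 4 lots is Eriksen→Lot C ($169), Rossi→Lot D ($152), Delgado→Lot E ($177), total $498.
VCG payment = (others' best without Bakr) − (others' welfare with Bakr) = 498 − 427 = $71.

Bakr pays $71.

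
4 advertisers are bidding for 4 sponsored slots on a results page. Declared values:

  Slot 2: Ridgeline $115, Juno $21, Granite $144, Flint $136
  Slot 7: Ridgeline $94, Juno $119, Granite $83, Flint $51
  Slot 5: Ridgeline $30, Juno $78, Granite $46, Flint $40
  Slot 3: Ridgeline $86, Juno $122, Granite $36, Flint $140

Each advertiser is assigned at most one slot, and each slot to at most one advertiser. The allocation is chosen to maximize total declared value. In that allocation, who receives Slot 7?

Ridgeline receives Slot 7.

Treat this as an assignment problem: match each advertiser to one slot.
Optimal: Ridgeline→Slot 7 ($94), Juno→Slot 5 ($78), Granite→Slot 2 ($144), Flint→Slot 3 ($140) — total 94+78+144+140 = $456.
Max-entry greedy (repeatedly take the single best remaining cell) gives $433, worse by 23.
No other one-to-one assignment exceeds $456.
Ridgeline's own top slot is Slot 2 ($115), but forcing Ridgeline→Slot 2 and reassigning the rest optimally gives only $420 — worse by 36.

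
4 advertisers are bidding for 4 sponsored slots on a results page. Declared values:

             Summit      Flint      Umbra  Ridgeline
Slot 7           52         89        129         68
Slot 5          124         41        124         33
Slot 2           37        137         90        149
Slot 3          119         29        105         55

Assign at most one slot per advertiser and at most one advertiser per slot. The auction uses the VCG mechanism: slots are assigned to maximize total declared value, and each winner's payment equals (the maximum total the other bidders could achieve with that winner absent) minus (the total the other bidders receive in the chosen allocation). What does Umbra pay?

Umbra pays $5.

Efficient allocation: Summit→Slot 3 ($119), Flint→Slot 7 ($89), Umbra→Slot 5 ($124), Ridgeline→Slot 2 ($149); total welfare W = $481.
Umbra receives Slot 5 at value $124, so the others get W − 124 = $357.
Without Umbra: best allocation of the remaining 3 bidders over all 4 slots is Summit→Slot 5 ($124), Flint→Slot 7 ($89), Ridgeline→Slot 2 ($149), total $362.
VCG payment = (others' best without Umbra) − (others' welfare with Umbra) = 362 − 357 = $5.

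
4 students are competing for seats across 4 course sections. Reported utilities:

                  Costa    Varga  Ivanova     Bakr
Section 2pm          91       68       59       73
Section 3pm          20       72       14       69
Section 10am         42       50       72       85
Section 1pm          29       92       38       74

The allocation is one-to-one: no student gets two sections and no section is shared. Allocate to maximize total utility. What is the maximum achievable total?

Maximum total: 324 points

This is a one-to-one assignment (maximum-weight bipartite matching).
Optimal: Costa→Section 2pm (91 points), Varga→Section 1pm (92 points), Ivanova→Section 10am (72 points), Bakr→Section 3pm (69 points) — total 91+92+72+69 = 324 points.
Max-entry greedy (repeatedly take the single best remaining cell) gives 282 points, worse by 42.
No other one-to-one assignment exceeds 324 points.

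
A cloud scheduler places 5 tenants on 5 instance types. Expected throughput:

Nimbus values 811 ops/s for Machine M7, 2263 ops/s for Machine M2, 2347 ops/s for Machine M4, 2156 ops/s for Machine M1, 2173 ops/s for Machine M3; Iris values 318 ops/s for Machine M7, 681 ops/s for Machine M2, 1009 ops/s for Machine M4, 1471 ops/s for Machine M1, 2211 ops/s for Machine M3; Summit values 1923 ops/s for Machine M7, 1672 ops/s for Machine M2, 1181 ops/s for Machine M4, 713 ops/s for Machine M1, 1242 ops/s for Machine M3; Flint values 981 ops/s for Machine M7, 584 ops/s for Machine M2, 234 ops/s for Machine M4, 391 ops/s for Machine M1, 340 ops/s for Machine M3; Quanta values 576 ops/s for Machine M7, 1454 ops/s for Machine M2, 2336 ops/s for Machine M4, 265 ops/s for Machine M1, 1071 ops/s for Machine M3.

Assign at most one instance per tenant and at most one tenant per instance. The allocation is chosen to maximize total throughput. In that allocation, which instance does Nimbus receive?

Optimal: Nimbus→Machine M1 (2156 ops/s), Iris→Machine M3 (2211 ops/s), Summit→Machine M2 (1672 ops/s), Flint→Machine M7 (981 ops/s), Quanta→Machine M4 (2336 ops/s) — total 2156+2211+1672+981+2336 = 9356 ops/s.
Max-entry greedy (repeatedly take the single best remaining cell) gives 8326 ops/s, worse by 1030.
Next-best assignment: Nimbus→Machine M1, Iris→Machine M3, Summit→Machine M7, Flint→Machine M2, Quanta→Machine M4 = 9210 ops/s.
Nimbus's own top instance is Machine M4 (2347 ops/s), but forcing Nimbus→Machine M4 and reassigning the rest optimally gives only 8326 ops/s — worse by 1030.

Nimbus receives Machine M1.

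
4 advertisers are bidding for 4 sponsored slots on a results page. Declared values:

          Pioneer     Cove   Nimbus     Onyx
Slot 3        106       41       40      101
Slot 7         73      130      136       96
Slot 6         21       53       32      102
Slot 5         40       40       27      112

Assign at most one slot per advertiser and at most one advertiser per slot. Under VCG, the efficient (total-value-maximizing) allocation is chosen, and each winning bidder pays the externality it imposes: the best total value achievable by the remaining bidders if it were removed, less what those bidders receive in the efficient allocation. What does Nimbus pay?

Nimbus pays $77.

Efficient allocation: Pioneer→Slot 3 ($106), Cove→Slot 6 ($53), Nimbus→Slot 7 ($136), Onyx→Slot 5 ($112); total welfare W = $407.
Nimbus receives Slot 7 at value $136, so the others get W − 136 = $271.
Without Nimbus: best allocation of the remaining 3 bidders over all 4 slots is Pioneer→Slot 3 ($106), Cove→Slot 7 ($130), Onyx→Slot 5 ($112), total $348.
VCG payment = (others' best without Nimbus) − (others' welfare with Nimbus) = 348 − 271 = $77.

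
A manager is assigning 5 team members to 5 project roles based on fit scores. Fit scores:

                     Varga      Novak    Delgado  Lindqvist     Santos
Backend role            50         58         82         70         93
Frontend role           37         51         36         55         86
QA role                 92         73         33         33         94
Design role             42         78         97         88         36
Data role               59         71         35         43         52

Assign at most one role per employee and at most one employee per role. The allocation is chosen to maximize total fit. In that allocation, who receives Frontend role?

Santos receives Frontend role.

This is the linear assignment problem.
Optimal: Varga→QA role (92 pts), Novak→Data role (71 pts), Delgado→Backend role (82 pts), Lindqvist→Design role (88 pts), Santos→Frontend role (86 pts) — total 92+71+82+88+86 = 419 pts.
Column-greedy (each role in turn goes to its best remaining employee) gives 408 pts, worse by 11.
Next-best assignment: Varga→QA role, Novak→Data role, Delgado→Design role, Lindqvist→Backend role, Santos→Frontend role = 416 pts.
No other one-to-one assignment exceeds 419 pts.
Santos's own top role is QA role (94 pts), but forcing Santos→QA role and reassigning the rest optimally gives only 374 pts — worse by 45.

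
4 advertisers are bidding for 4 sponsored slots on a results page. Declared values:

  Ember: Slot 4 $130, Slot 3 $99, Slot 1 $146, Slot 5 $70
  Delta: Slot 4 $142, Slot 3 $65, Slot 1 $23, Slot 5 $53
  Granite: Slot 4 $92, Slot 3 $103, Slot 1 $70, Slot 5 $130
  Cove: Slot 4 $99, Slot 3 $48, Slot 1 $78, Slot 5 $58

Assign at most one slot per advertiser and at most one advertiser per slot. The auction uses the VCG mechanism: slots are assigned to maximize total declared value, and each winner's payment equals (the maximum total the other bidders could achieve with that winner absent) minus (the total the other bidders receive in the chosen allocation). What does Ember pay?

Ember pays $30.

Efficient allocation: Ember→Slot 1 ($146), Delta→Slot 4 ($142), Granite→Slot 5 ($130), Cove→Slot 3 ($48); total welfare W = $466.
Ember receives Slot 1 at value $146, so the others get W − 146 = $320.
Without Ember: best allocation of the remaining 3 bidders over all 4 slots is Delta→Slot 4 ($142), Granite→Slot 5 ($130), Cove→Slot 1 ($78), total $350.
VCG payment = (others' best without Ember) − (others' welfare with Ember) = 350 − 320 = $30.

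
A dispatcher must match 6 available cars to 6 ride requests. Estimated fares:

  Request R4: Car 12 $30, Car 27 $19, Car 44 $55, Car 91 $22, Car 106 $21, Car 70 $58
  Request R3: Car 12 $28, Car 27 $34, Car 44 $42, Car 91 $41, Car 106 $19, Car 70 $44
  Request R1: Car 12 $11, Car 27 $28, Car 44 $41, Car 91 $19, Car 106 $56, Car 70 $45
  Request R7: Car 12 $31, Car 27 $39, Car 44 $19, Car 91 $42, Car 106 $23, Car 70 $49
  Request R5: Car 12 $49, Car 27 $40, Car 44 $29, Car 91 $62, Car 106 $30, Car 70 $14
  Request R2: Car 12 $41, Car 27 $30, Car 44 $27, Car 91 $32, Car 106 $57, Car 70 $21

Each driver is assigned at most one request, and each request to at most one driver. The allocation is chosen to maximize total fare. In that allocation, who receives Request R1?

Car 106 receives Request R1.

This is the linear assignment problem.
Optimal: Car 12→Request R2 ($41), Car 27→Request R7 ($39), Car 44→Request R3 ($42), Car 91→Request R5 ($62), Car 106→Request R1 ($56), Car 70→Request R4 ($58) — total 41+39+42+62+56+58 = $298.
Column-greedy (each request in turn goes to its best remaining driver) gives $277, worse by 21.
Next-best assignment: Car 12→Request R2, Car 27→Request R3, Car 44→Request R4, Car 91→Request R5, Car 106→Request R1, Car 70→Request R7 = $297.
Swapping Car 27↔Car 106 (Car 27→Request R1 $28, Car 106→Request R7 $23) loses 44.
Car 106's own top request is Request R2 ($57), but forcing Car 106→Request R2 and reassigning the rest optimally gives only $286 — worse by 12.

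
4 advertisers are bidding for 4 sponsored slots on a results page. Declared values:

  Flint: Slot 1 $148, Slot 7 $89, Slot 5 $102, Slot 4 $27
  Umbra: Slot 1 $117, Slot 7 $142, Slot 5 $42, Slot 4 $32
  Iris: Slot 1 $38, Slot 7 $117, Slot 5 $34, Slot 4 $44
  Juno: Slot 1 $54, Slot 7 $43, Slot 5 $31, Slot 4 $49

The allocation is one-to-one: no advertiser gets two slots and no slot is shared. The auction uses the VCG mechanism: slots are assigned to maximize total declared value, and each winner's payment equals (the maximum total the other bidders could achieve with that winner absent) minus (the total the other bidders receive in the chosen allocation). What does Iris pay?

Iris pays $71.

Efficient allocation: Flint→Slot 5 ($102), Umbra→Slot 1 ($117), Iris→Slot 7 ($117), Juno→Slot 4 ($49); total welfare W = $385.
Iris receives Slot 7 at value $117, so the others get W − 117 = $268.
Without Iris: best allocation of the remaining 3 bidders over all 4 slots is Flint→Slot 1 ($148), Umbra→Slot 7 ($142), Juno→Slot 4 ($49), total $339.
VCG payment = (others' best without Iris) − (others' welfare with Iris) = 339 − 268 = $71.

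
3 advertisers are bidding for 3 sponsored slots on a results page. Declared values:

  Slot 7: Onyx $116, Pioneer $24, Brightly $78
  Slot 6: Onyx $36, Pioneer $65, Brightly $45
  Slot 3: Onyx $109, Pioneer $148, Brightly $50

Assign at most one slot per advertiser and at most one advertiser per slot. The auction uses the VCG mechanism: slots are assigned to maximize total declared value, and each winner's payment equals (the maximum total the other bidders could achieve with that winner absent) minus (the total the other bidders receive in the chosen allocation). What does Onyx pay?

Onyx pays $33.

Efficient allocation: Onyx→Slot 7 ($116), Pioneer→Slot 3 ($148), Brightly→Slot 6 ($45); total welfare W = $309.
Onyx receives Slot 7 at value $116, so the others get W − 116 = $193.
Without Onyx: best allocation of the remaining 2 bidders over all 3 slots is Pioneer→Slot 3 ($148), Brightly→Slot 7 ($78), total $226.
VCG payment = (others' best without Onyx) − (others' welfare with Onyx) = 226 − 193 = $33.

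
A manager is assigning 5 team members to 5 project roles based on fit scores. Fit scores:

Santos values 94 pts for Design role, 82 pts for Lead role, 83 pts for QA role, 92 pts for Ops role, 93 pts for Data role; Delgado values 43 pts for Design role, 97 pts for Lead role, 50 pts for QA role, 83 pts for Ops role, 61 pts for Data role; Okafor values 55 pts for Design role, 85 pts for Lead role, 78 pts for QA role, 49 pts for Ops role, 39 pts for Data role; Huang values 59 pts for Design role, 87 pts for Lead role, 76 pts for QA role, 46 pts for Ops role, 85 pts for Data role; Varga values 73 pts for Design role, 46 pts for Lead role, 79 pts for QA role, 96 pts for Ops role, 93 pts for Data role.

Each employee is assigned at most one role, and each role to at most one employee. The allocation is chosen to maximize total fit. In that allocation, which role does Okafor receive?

Okafor receives QA role.

Optimal: Santos→Design role (94 pts), Delgado→Lead role (97 pts), Okafor→QA role (78 pts), Huang→Data role (85 pts), Varga→Ops role (96 pts) — total 94+97+78+85+96 = 450 pts.
Column-greedy (each role in turn goes to its best remaining employee) gives 404 pts, worse by 46.
Next-best assignment: Santos→Design role, Delgado→Ops role, Okafor→QA role, Huang→Lead role, Varga→Data role = 435 pts.
Checked against all permutations: 450 pts is optimal.
Okafor's own top role is Lead role (85 pts), but forcing Okafor→Lead role and reassigning the rest optimally gives only 431 pts — worse by 19.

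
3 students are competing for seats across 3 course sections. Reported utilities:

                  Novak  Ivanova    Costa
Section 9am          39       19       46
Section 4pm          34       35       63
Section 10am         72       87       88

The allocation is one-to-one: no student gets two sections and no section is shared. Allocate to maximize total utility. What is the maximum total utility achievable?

Max total: 189 points

Optimal: Novak→Section 9am (39 points), Ivanova→Section 10am (87 points), Costa→Section 4pm (63 points) — total 39+87+63 = 189 points.
Max-entry greedy (repeatedly take the single best remaining cell) gives 162 points, worse by 27.
Next-best assignment: Novak→Section 4pm, Ivanova→Section 10am, Costa→Section 9am = 167 points.
Swapping Ivanova↔Costa (Ivanova→Section 4pm 35 points, Costa→Section 10am 88 points) loses 27.
No other one-to-one assignment exceeds 189 points.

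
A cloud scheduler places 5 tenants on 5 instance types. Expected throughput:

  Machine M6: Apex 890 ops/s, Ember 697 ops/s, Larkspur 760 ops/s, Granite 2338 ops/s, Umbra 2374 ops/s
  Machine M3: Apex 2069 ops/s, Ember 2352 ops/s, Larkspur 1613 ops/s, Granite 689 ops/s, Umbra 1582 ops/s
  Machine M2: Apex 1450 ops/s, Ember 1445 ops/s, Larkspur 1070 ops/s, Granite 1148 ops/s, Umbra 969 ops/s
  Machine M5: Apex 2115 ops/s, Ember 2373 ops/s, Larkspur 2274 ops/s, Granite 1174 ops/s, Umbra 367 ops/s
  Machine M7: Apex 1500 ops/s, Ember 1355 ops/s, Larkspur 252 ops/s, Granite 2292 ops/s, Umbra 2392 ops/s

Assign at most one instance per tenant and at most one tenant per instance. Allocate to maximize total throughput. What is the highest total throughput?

Maximum total: 10806 ops/s

This is the linear assignment problem.
Optimal: Apex→Machine M2 (1450 ops/s), Ember→Machine M3 (2352 ops/s), Larkspur→Machine M5 (2274 ops/s), Granite→Machine M6 (2338 ops/s), Umbra→Machine M7 (2392 ops/s) — total 1450+2352+2274+2338+2392 = 10806 ops/s.
Swapping Umbra↔Apex (Umbra→Machine M2 969 ops/s, Apex→Machine M7 1500 ops/s) loses 1373.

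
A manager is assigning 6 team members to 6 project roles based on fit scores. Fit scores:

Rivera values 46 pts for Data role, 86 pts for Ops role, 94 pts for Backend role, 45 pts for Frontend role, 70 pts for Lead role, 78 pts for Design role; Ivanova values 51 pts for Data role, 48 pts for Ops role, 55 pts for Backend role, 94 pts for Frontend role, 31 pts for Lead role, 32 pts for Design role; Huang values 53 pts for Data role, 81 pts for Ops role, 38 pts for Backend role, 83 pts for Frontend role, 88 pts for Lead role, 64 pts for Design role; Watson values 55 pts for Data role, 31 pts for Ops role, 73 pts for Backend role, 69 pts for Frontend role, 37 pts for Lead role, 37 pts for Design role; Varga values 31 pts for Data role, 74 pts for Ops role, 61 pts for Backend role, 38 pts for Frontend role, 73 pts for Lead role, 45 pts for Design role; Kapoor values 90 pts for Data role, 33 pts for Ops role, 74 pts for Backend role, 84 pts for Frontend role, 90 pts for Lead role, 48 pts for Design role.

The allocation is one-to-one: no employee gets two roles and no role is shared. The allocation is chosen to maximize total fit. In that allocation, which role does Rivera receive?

Optimal: Rivera→Design role (78 pts), Ivanova→Frontend role (94 pts), Huang→Lead role (88 pts), Watson→Backend role (73 pts), Varga→Ops role (74 pts), Kapoor→Data role (90 pts) — total 78+94+88+73+74+90 = 497 pts.
Next-best assignment: Rivera→Design role, Ivanova→Frontend role, Huang→Ops role, Watson→Backend role, Varga→Lead role, Kapoor→Data role = 489 pts.
Checked against all permutations: 497 pts is optimal.
Rivera's own top role is Backend role (94 pts), but forcing Rivera→Backend role and reassigning the rest optimally gives only 477 pts — worse by 20.

Rivera receives Design role.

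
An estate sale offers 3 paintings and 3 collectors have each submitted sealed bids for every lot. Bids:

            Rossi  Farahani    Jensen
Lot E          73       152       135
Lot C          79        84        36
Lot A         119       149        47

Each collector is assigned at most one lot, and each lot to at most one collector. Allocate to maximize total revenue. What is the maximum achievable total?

Treat this as an assignment problem: match each collector to one lot.
Optimal: Rossi→Lot C ($79), Farahani→Lot A ($149), Jensen→Lot E ($135) — total 79+149+135 = $363.
Max-entry greedy (repeatedly take the single best remaining cell) gives $307, worse by 56.
Next-best assignment: Rossi→Lot A, Farahani→Lot C, Jensen→Lot E = $338.
Swapping Jensen↔Farahani (Jensen→Lot A $47, Farahani→Lot E $152) loses 85.

Maximum total: $363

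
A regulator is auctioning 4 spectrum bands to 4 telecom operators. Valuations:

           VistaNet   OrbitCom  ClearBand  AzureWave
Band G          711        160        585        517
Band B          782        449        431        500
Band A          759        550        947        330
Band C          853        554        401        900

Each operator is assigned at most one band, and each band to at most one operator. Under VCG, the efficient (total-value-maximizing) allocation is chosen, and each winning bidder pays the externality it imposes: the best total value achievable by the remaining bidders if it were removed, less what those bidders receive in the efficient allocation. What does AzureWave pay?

AzureWave pays $176M.

Efficient allocation: VistaNet→Band G ($711M), OrbitCom→Band B ($449M), ClearBand→Band A ($947M), AzureWave→Band C ($900M); total welfare W = $3007M.
AzureWave receives Band C at value $900M, so the others get W − 900 = $2107M.
Without AzureWave: best allocation of the remaining 3 bidders over all 4 bands is VistaNet→Band B ($782M), OrbitCom→Band C ($554M), ClearBand→Band A ($947M), total $2283M.
VCG payment = (others' best without AzureWave) − (others' welfare with AzureWave) = 2283 − 2107 = $176M.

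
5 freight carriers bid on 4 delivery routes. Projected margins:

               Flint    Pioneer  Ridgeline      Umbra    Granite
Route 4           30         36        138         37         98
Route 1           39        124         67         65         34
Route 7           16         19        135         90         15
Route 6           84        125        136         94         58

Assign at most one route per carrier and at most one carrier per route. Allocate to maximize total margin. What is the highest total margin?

Maximum total: $451k

Optimal: Granite→Route 4 ($98k), Pioneer→Route 1 ($124k), Ridgeline→Route 7 ($135k), Umbra→Route 6 ($94k) — total 98+124+135+94 = $451k.
Max-entry greedy (repeatedly take the single best remaining cell) gives $392k, worse by 59.
Next-best assignment: Granite→Route 4, Pioneer→Route 1, Umbra→Route 7, Ridgeline→Route 6 = $448k.
Every other assignment is strictly worse.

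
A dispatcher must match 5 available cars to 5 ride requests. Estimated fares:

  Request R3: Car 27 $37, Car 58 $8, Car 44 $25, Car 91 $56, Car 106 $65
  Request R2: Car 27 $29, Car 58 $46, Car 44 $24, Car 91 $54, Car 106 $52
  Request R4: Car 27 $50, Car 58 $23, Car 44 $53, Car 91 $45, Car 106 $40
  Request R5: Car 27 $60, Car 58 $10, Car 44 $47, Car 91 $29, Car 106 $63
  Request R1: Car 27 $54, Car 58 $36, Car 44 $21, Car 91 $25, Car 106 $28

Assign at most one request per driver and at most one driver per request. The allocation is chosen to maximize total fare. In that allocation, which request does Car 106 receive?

Optimal: Car 27→Request R1 ($54), Car 58→Request R2 ($46), Car 44→Request R4 ($53), Car 91→Request R3 ($56), Car 106→Request R5 ($63) — total 54+46+53+56+63 = $272.
Column-greedy (each request in turn goes to its best remaining driver) gives $268, worse by 4.
Swapping Car 27↔Car 58 (Car 27→Request R2 $29, Car 58→Request R1 $36) loses 35.
Every other assignment is strictly worse.
Car 106's own top request is Request R3 ($65), but forcing Car 106→Request R3 and reassigning the rest optimally gives only $268 — worse by 4.

Car 106 receives Request R5.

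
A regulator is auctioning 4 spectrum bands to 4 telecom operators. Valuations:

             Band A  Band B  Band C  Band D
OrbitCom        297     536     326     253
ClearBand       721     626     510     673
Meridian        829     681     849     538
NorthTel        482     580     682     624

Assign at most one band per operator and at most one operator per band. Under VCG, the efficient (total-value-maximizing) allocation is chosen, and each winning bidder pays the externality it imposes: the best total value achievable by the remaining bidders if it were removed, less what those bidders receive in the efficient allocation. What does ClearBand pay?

ClearBand pays $38M.

Efficient allocation: OrbitCom→Band B ($536M), ClearBand→Band A ($721M), Meridian→Band C ($849M), NorthTel→Band D ($624M); total welfare W = $2730M.
ClearBand receives Band A at value $721M, so the others get W − 721 = $2009M.
Without ClearBand: best allocation of the remaining 3 bidders over all 4 bands is OrbitCom→Band B ($536M), Meridian→Band A ($829M), NorthTel→Band C ($682M), total $2047M.
VCG payment = (others' best without ClearBand) − (others' welfare with ClearBand) = 2047 − 2009 = $38M.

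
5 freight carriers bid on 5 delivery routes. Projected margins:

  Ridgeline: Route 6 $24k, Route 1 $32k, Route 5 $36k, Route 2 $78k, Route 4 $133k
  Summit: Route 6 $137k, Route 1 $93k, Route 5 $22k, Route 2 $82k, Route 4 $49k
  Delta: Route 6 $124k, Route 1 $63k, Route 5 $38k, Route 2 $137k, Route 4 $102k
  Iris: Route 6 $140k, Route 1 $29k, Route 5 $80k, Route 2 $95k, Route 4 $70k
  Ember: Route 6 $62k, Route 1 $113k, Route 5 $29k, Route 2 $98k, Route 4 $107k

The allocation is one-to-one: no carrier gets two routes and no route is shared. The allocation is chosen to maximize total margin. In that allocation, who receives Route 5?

Optimal: Ridgeline→Route 4 ($133k), Summit→Route 6 ($137k), Delta→Route 2 ($137k), Iris→Route 5 ($80k), Ember→Route 1 ($113k) — total 133+137+137+80+113 = $600k.
Column-greedy (each route in turn goes to its best remaining carrier) gives $506k, worse by 94.
Next-best assignment: Ridgeline→Route 4, Summit→Route 5, Delta→Route 2, Iris→Route 6, Ember→Route 1 = $545k.
Swapping Ember↔Iris (Ember→Route 5 $29k, Iris→Route 1 $29k) loses 135.
Iris's own top route is Route 6 ($140k), but forcing Iris→Route 6 and reassigning the rest optimally gives only $545k — worse by 55.

Iris receives Route 5.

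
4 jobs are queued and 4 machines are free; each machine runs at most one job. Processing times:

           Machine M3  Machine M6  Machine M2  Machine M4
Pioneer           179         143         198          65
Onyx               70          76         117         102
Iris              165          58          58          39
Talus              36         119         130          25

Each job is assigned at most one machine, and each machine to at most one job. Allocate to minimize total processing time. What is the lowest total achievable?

Min total: 235 min

Optimal: Pioneer→Machine M4 (65 min), Onyx→Machine M6 (76 min), Iris→Machine M2 (58 min), Talus→Machine M3 (36 min) — total 65+76+58+36 = 235 min.
Column-greedy (each machine in turn goes to its cheapest remaining job) gives 276 min, worse by 41.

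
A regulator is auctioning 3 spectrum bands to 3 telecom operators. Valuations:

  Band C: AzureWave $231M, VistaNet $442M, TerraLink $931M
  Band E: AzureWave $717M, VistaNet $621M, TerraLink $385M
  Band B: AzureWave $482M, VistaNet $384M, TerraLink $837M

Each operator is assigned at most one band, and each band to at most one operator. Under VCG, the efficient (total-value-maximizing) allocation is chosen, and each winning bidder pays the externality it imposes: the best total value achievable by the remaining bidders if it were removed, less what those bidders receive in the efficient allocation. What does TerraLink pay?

TerraLink pays $56M.

Efficient allocation: AzureWave→Band B ($482M), VistaNet→Band E ($621M), TerraLink→Band C ($931M); total welfare W = $2034M.
TerraLink receives Band C at value $931M, so the others get W − 931 = $1103M.
Without TerraLink: best allocation of the remaining 2 bidders over all 3 bands is AzureWave→Band E ($717M), VistaNet→Band C ($442M), total $1159M.
VCG payment = (others' best without TerraLink) − (others' welfare with TerraLink) = 1159 − 1103 = $56M.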